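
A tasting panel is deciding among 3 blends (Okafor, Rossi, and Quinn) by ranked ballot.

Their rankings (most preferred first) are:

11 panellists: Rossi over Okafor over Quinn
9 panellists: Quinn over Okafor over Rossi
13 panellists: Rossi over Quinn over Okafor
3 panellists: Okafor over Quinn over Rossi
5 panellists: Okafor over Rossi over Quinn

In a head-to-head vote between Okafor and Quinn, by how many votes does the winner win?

3

Ballots ranking Okafor above Quinn: 11+3+5 = 19.
Ballots ranking Quinn above Okafor: 9+13 = 22.
Quinn wins 22–19, a margin of 3.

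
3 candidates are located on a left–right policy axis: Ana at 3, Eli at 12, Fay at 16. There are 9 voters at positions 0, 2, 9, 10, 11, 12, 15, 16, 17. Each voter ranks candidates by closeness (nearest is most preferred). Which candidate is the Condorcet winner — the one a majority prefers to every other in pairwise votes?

With single-peaked preferences on a line, the Condorcet winner is the candidate closest to the median voter.
The median voter (position 11) is closest to Eli at 12.
Check: Eli vs Fay — voters closer to Eli: 6 of 9.

Eli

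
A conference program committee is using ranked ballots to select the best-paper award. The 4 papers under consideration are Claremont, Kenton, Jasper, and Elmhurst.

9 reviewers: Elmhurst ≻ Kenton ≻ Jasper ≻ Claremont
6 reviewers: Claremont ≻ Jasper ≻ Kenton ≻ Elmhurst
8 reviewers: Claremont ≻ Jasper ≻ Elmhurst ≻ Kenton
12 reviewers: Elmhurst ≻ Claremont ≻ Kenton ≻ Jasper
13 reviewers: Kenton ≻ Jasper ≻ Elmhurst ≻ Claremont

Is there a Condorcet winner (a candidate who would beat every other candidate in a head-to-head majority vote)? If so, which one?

No Condorcet winner

Head-to-head results (48 voters total):
Claremont vs Kenton: Claremont wins 26–22.
Claremont vs Jasper: Claremont wins 26–22.
Claremont vs Elmhurst: Elmhurst wins 34–14.
Kenton vs Jasper: Kenton wins 34–14.
Kenton vs Elmhurst: Elmhurst wins 29–19.
Jasper vs Elmhurst: Jasper wins 27–21.
No candidate beats all others: Claremont beats Jasper beats Elmhurst beats Claremont, a majority cycle.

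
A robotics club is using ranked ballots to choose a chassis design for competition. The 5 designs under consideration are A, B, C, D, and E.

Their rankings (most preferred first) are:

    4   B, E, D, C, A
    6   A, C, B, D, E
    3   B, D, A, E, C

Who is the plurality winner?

B

First-place vote totals:
  A: 6
  B: 7
  C: 0
  D: 0
  E: 0
B has the most first-place votes.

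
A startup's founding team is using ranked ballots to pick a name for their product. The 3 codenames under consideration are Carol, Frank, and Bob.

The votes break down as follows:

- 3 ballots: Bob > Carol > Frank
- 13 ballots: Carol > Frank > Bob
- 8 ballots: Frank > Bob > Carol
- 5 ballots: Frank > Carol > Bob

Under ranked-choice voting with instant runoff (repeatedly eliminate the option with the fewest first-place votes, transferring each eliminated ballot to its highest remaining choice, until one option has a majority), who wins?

Round 1: Carol 13, Frank 13, Bob 3. Bob has the fewest and is eliminated.
Round 2: Carol 16, Frank 13. Carol has a majority.

Carol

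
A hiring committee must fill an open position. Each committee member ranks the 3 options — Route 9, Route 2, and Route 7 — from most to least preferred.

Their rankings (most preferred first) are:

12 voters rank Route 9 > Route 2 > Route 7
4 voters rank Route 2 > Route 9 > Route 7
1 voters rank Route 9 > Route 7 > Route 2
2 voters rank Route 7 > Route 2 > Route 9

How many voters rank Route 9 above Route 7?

Ballots ranking Route 9 above Route 7: 12+4+1 = 17.
Ballots ranking Route 7 above Route 9: 2.
So 17 of 19 voters prefer Route 9 to Route 7.

17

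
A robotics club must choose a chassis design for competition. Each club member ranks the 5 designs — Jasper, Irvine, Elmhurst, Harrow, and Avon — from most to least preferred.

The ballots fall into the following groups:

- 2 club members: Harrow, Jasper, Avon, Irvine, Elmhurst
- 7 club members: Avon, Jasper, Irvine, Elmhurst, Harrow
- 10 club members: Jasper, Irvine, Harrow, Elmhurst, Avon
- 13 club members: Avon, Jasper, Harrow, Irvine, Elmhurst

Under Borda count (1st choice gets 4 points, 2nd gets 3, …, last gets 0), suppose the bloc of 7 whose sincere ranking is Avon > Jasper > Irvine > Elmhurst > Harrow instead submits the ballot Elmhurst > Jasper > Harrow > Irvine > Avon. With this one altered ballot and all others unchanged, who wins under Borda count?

Jasper

Borda totals with the altered ballot: Jasper 106, Irvine 52, Elmhurst 38, Harrow 68, Avon 56.
The winner is unchanged: still Jasper.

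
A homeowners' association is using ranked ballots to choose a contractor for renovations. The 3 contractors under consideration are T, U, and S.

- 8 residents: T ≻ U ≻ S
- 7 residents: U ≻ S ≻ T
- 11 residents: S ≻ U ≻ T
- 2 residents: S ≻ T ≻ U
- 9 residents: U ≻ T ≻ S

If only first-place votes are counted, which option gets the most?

First-place vote totals:
  T: 8
  U: 16
  S: 13
U has the most first-place votes.

U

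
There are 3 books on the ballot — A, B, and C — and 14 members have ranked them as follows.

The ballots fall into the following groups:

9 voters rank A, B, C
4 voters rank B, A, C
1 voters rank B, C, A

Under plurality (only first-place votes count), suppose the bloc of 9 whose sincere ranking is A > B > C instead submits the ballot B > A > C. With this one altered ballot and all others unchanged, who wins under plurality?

B

First-place totals with the altered ballot: A 0, B 14, C 0.
The switch changes the winner from A to B.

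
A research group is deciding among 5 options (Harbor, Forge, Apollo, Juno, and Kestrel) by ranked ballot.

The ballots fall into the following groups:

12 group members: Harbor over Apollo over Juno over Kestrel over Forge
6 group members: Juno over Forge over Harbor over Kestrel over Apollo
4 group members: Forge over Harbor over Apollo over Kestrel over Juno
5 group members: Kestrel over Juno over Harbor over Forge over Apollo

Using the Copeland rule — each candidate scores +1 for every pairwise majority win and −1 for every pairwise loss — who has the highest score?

Harbor

Pairwise results:
  Harbor vs Forge: Harbor wins 17–10.
  Harbor vs Apollo: Harbor wins 27–0.
  Harbor vs Juno: Harbor wins 16–11.
  Harbor vs Kestrel: Harbor wins 22–5.
  Forge vs Apollo: Forge wins 15–12.
  Forge vs Juno: Juno wins 23–4.
  Forge vs Kestrel: Kestrel wins 17–10.
  Apollo vs Juno: Apollo wins 16–11.
  Apollo vs Kestrel: Apollo wins 16–11.
  Juno vs Kestrel: Juno wins 18–9.
Copeland scores (wins − losses):
  Harbor: 4 − 0 = 4
  Forge: 1 − 3 = -2
  Apollo: 2 − 2 = 0
  Juno: 2 − 2 = 0
  Kestrel: 1 − 3 = -2
Harbor has the best Copeland score.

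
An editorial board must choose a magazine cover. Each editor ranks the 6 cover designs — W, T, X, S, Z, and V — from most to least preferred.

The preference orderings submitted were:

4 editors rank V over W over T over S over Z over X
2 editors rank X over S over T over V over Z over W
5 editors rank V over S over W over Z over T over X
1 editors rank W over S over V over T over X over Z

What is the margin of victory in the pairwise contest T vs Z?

Ballots ranking T above Z: 4+2+1 = 7.
Ballots ranking Z above T: 5.
T wins 7–5, a margin of 2.

2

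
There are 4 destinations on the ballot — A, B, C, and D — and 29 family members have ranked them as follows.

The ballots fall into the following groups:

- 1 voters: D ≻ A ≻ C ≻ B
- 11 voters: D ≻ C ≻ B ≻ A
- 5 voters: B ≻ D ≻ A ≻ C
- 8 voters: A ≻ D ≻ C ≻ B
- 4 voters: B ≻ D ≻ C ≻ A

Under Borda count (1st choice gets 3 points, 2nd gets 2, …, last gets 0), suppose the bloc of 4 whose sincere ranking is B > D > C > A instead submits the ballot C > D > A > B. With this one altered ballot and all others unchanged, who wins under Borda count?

D

Borda totals with the altered ballot: A 35, B 26, C 43, D 70.
The winner is unchanged: still D.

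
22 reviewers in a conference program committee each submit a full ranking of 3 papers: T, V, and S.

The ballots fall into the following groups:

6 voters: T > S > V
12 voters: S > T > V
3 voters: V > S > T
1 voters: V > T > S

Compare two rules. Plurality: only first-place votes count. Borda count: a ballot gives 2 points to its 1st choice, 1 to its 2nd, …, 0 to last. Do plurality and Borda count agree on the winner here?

Plurality first-place counts: T 6, V 4, S 12 → S.
Borda totals: T 25, V 8, S 33 → S.
The two rules agree on S.

Yes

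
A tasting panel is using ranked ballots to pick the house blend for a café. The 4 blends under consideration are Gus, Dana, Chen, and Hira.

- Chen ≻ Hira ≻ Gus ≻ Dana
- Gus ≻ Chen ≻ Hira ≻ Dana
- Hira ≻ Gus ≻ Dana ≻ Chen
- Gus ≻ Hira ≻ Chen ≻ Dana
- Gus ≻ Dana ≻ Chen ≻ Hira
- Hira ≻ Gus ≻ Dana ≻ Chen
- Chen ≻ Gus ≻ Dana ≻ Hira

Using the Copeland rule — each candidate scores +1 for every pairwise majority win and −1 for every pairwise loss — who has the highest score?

Gus

Pairwise results:
  Gus vs Dana: Gus wins 7–0.
  Gus vs Chen: Gus wins 5–2.
  Gus vs Hira: Gus wins 4–3.
  Dana vs Chen: Chen wins 4–3.
  Dana vs Hira: Hira wins 5–2.
  Chen vs Hira: Chen wins 4–3.
Copeland scores (wins − losses):
  Gus: 3 − 0 = 3
  Dana: 0 − 3 = -3
  Chen: 2 − 1 = 1
  Hira: 1 − 2 = -1
Gus has the best Copeland score.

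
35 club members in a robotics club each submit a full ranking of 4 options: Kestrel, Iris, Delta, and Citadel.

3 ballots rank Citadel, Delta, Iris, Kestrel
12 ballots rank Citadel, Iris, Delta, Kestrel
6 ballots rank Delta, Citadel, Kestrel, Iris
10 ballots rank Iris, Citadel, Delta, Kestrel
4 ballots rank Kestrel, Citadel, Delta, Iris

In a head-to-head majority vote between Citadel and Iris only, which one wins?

Ballots ranking Citadel above Iris: 3+12+6+4 = 25.
Ballots ranking Iris above Citadel: 10.
Citadel wins the head-to-head, 25–10.

Citadel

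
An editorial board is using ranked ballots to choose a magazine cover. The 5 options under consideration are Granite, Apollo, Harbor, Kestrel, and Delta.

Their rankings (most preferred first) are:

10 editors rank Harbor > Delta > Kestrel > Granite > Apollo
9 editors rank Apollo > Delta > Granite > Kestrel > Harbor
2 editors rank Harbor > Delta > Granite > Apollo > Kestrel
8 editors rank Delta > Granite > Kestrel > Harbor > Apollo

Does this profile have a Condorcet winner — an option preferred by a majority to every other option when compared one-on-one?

Yes

Head-to-head results (29 voters total):
Granite vs Apollo: Granite wins 20–9.
Granite vs Harbor: Granite wins 17–12.
Granite vs Kestrel: Granite wins 19–10.
Granite vs Delta: Delta wins 29–0.
Apollo vs Harbor: Harbor wins 20–9.
Apollo vs Kestrel: Kestrel wins 18–11.
Apollo vs Delta: Delta wins 20–9.
Harbor vs Kestrel: Kestrel wins 17–12.
Harbor vs Delta: Delta wins 17–12.
Kestrel vs Delta: Delta wins 29–0.
Delta beats each rival — Granite (29–0), Apollo (20–9), Harbor (17–12), Kestrel (29–0) — so Delta is the Condorcet winner.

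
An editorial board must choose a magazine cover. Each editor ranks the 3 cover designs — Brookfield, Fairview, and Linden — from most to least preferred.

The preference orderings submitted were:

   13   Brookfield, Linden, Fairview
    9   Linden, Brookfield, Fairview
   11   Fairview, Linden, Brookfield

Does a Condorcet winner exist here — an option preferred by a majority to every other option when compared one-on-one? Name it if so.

Linden

Head-to-head results (33 voters total):
Brookfield vs Fairview: Brookfield wins 22–11.
Brookfield vs Linden: Linden wins 20–13.
Fairview vs Linden: Linden wins 22–11.
Linden beats each rival — Brookfield (20–13), Fairview (22–11) — so Linden is the Condorcet winner.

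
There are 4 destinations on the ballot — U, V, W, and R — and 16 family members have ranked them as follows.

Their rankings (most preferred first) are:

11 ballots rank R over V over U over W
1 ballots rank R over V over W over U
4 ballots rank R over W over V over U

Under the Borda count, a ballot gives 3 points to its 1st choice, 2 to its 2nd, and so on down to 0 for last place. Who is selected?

Borda scores:
  U: 11·1 + 0 + 4·0 = 11
  V: 11·2 + 2 + 4·1 = 28
  W: 11·0 + 1 + 4·2 = 9
  R: 11·3 + 3 + 4·3 = 48
R has the highest total.

R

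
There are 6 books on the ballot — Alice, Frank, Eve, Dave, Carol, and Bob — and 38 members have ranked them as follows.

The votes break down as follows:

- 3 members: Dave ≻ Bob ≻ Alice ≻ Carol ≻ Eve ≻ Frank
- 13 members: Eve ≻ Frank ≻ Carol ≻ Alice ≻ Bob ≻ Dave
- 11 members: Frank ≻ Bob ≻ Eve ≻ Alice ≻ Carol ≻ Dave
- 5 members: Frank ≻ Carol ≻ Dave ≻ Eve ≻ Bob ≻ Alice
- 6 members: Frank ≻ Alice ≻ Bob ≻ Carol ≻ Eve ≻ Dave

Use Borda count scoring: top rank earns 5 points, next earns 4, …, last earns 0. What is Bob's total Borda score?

92

Borda scores:
  Alice: 3·3 + 13·2 + 11·2 + 5·0 + 6·4 = 81
  Frank: 3·0 + 13·4 + 11·5 + 5·5 + 6·5 = 162
  Eve: 3·1 + 13·5 + 11·3 + 5·2 + 6·1 = 117
  Dave: 3·5 + 13·0 + 11·0 + 5·3 + 6·0 = 30
  Carol: 3·2 + 13·3 + 11·1 + 5·4 + 6·2 = 88
  Bob: 3·4 + 13·1 + 11·4 + 5·1 + 6·3 = 92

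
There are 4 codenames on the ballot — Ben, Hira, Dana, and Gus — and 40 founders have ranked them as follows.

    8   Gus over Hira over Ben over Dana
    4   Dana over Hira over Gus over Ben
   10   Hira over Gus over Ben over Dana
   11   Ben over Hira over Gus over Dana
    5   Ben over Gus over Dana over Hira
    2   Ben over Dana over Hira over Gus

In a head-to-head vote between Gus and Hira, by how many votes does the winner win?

14

Ballots ranking Gus above Hira: 8+5 = 13.
Ballots ranking Hira above Gus: 4+10+11+2 = 27.
Hira wins 27–13, a margin of 14.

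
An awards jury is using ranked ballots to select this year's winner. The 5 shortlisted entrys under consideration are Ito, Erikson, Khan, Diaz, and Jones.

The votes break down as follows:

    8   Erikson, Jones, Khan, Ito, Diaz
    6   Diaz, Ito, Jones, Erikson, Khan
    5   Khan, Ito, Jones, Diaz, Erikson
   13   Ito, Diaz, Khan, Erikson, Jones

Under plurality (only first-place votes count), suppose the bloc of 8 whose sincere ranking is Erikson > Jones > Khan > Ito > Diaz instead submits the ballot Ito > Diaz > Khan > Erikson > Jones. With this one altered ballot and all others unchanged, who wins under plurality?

Ito

First-place totals with the altered ballot: Ito 21, Erikson 0, Khan 5, Diaz 6, Jones 0.
The winner is unchanged: still Ito.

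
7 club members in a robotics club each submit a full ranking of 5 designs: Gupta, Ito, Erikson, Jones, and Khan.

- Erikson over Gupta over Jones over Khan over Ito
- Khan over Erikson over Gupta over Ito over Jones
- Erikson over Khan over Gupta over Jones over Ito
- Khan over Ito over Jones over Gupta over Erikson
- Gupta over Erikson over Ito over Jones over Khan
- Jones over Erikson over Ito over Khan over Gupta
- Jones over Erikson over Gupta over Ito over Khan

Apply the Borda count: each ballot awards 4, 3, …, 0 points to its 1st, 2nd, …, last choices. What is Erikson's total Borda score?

Borda scores:
  Gupta: 3 + 2 + 2 + 1 + 4 + 0 + 2 = 14
  Ito: 0 + 1 + 0 + 3 + 2 + 2 + 1 = 9
  Erikson: 4 + 3 + 4 + 0 + 3 + 3 + 3 = 20
  Jones: 2 + 0 + 1 + 2 + 1 + 4 + 4 = 14
  Khan: 1 + 4 + 3 + 4 + 0 + 1 + 0 = 13

20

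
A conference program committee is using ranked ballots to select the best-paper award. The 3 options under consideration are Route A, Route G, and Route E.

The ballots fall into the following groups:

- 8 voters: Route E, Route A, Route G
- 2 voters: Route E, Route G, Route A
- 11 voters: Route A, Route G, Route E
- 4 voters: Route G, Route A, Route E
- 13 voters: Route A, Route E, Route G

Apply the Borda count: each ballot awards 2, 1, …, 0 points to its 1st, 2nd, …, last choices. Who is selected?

Route A

Borda scores:
  Route A: 8·1 + 2·0 + 11·2 + 4·1 + 13·2 = 60
  Route G: 8·0 + 2·1 + 11·1 + 4·2 + 13·0 = 21
  Route E: 8·2 + 2·2 + 11·0 + 4·0 + 13·1 = 33
Route A has the highest total.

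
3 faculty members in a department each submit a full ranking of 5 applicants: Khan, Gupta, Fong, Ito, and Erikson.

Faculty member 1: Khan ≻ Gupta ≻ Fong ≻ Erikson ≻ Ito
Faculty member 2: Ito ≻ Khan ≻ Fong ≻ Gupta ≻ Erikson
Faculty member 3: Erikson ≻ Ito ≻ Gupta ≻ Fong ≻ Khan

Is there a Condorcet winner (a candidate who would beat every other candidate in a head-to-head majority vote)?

No

Head-to-head results (3 voters total):
Khan vs Gupta: Khan wins 2–1.
Khan vs Fong: Khan wins 2–1.
Khan vs Ito: Ito wins 2–1.
Khan vs Erikson: Khan wins 2–1.
Gupta vs Fong: Gupta wins 2–1.
Gupta vs Ito: Ito wins 2–1.
Gupta vs Erikson: Gupta wins 2–1.
Fong vs Ito: Ito wins 2–1.
Fong vs Erikson: Fong wins 2–1.
Ito vs Erikson: Erikson wins 2–1.
No candidate beats all others: Khan beats Erikson beats Ito beats Khan, a majority cycle.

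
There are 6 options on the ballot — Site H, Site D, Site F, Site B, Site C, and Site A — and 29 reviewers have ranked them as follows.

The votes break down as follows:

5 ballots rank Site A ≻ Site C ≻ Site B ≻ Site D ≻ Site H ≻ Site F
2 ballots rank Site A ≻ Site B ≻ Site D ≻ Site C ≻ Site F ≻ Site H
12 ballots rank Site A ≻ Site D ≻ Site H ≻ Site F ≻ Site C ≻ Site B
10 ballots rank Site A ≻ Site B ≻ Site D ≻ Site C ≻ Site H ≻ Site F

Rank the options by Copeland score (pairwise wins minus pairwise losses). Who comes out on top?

Site A

Pairwise results:
  Site H vs Site D: Site D wins 29–0.
  Site H vs Site F: Site H wins 27–2.
  Site H vs Site B: Site B wins 17–12.
  Site H vs Site C: Site C wins 17–12.
  Site H vs Site A: Site A wins 29–0.
  Site D vs Site F: Site D wins 29–0.
  Site D vs Site B: Site B wins 17–12.
  Site D vs Site C: Site D wins 24–5.
  Site D vs Site A: Site A wins 29–0.
  Site F vs Site B: Site B wins 17–12.
  Site F vs Site C: Site C wins 17–12.
  Site F vs Site A: Site A wins 29–0.
  Site B vs Site C: Site C wins 17–12.
  Site B vs Site A: Site A wins 29–0.
  Site C vs Site A: Site A wins 29–0.
Copeland scores (wins − losses):
  Site H: 1 − 4 = -3
  Site D: 3 − 2 = 1
  Site F: 0 − 5 = -5
  Site B: 3 − 2 = 1
  Site C: 3 − 2 = 1
  Site A: 5 − 0 = 5
Site A has the best Copeland score.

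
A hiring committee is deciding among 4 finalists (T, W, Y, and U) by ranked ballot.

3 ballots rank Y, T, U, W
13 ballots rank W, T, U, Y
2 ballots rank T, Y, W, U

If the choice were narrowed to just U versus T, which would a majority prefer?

T

Ballots ranking U above T: 0.
Ballots ranking T above U: 3+13+2 = 18.
T wins the head-to-head, 18–0.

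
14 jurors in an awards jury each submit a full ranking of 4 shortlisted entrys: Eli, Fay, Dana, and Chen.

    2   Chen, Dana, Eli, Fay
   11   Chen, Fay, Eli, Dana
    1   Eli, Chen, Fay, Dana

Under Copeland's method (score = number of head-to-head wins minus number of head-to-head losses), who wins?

Pairwise results:
  Eli vs Fay: Fay wins 11–3.
  Eli vs Dana: Eli wins 12–2.
  Eli vs Chen: Chen wins 13–1.
  Fay vs Dana: Fay wins 12–2.
  Fay vs Chen: Chen wins 14–0.
  Dana vs Chen: Chen wins 14–0.
Copeland scores (wins − losses):
  Eli: 1 − 2 = -1
  Fay: 2 − 1 = 1
  Dana: 0 − 3 = -3
  Chen: 3 − 0 = 3
Chen has the best Copeland score.

Chen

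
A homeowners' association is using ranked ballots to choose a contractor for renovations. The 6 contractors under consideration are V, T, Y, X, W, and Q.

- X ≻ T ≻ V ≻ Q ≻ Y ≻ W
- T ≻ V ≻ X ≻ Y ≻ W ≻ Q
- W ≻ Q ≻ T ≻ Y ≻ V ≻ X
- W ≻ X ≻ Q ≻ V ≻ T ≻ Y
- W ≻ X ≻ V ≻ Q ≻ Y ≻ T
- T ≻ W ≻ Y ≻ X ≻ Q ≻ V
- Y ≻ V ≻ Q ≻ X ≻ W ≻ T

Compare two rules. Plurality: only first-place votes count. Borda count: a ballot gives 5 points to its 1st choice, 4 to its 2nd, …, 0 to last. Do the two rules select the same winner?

Yes

Plurality first-place counts: V 0, T 2, Y 1, X 1, W 3, Q 0 → W.
Borda totals: V 17, T 18, Y 14, X 20, W 21, Q 15 → W.
The two rules agree on W.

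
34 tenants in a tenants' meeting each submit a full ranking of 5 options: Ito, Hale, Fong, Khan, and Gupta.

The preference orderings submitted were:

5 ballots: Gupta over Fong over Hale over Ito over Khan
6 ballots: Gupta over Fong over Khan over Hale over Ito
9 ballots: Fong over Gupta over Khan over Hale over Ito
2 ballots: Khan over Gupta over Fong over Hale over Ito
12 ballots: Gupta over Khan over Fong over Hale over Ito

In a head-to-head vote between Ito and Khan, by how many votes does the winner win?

Ballots ranking Ito above Khan: 5.
Ballots ranking Khan above Ito: 6+9+2+12 = 29.
Khan wins 29–5, a margin of 24.

24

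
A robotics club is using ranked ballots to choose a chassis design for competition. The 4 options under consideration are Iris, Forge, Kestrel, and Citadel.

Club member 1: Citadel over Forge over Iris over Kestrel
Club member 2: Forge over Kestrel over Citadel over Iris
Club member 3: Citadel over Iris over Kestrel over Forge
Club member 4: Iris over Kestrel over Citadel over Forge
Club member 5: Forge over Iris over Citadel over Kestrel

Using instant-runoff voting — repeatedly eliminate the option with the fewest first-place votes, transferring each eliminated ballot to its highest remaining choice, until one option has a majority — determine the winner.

Round 1: Forge 2, Citadel 2, Iris 1, Kestrel 0. Kestrel has the fewest and is eliminated.
Round 2: Forge 2, Citadel 2, Iris 1. Iris has the fewest and is eliminated.
Round 3: Citadel 3, Forge 2. Citadel has a majority.

Citadel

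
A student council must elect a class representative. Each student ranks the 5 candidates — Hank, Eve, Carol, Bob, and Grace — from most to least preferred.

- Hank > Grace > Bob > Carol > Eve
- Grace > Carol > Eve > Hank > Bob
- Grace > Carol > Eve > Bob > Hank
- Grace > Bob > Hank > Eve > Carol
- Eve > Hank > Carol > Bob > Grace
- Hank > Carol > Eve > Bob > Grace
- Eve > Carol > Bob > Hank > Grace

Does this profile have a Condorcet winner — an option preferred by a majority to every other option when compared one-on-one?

No

Head-to-head results (7 voters total):
Hank vs Eve: Eve wins 4–3.
Hank vs Carol: Hank wins 4–3.
Hank vs Bob: Hank wins 4–3.
Hank vs Grace: Hank wins 4–3.
Eve vs Carol: Carol wins 4–3.
Eve vs Bob: Eve wins 5–2.
Eve vs Grace: Grace wins 4–3.
Carol vs Bob: Carol wins 5–2.
Carol vs Grace: Grace wins 4–3.
Bob vs Grace: Grace wins 4–3.
No candidate beats all others: Hank beats Carol beats Eve beats Hank, a majority cycle.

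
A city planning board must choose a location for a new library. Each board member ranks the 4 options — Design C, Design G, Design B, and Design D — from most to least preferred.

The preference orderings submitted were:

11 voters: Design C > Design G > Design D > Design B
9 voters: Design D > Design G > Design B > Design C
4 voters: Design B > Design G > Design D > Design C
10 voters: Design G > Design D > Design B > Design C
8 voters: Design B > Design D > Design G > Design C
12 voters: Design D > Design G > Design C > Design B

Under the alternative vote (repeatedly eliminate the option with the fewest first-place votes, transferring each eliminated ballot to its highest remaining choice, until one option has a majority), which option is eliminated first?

Design G

Round 1: Design D 21, Design B 12, Design C 11, Design G 10. Design G has the fewest and is eliminated.
Round 2: Design D 31, Design B 12, Design C 11. Design D has a majority.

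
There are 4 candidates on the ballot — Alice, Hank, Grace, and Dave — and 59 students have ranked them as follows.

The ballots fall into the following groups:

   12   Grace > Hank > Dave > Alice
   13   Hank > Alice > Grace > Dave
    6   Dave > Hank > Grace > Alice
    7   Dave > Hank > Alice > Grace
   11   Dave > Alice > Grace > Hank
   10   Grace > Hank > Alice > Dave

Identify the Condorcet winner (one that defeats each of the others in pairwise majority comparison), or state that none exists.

None — there is no Condorcet winner

Head-to-head results (59 voters total):
Alice vs Hank: Hank wins 48–11.
Alice vs Grace: Alice wins 31–28.
Alice vs Dave: Dave wins 36–23.
Hank vs Grace: Grace wins 33–26.
Hank vs Dave: Hank wins 35–24.
Grace vs Dave: Grace wins 35–24.
No candidate beats all others: Alice beats Grace beats Hank beats Alice, a majority cycle.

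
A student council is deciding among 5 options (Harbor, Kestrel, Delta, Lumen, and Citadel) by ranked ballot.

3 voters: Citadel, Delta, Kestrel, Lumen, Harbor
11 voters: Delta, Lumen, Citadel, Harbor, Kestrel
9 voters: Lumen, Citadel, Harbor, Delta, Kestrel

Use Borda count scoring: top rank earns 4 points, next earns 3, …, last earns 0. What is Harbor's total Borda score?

Borda scores:
  Harbor: 3·0 + 11·1 + 9·2 = 29
  Kestrel: 3·2 + 11·0 + 9·0 = 6
  Delta: 3·3 + 11·4 + 9·1 = 62
  Lumen: 3·1 + 11·3 + 9·4 = 72
  Citadel: 3·4 + 11·2 + 9·3 = 61

29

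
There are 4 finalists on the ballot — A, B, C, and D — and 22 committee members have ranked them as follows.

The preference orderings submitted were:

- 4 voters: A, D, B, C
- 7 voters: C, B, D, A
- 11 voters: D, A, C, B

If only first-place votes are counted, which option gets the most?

D

First-place vote totals:
  A: 4
  B: 0
  C: 7
  D: 11
D has the most first-place votes.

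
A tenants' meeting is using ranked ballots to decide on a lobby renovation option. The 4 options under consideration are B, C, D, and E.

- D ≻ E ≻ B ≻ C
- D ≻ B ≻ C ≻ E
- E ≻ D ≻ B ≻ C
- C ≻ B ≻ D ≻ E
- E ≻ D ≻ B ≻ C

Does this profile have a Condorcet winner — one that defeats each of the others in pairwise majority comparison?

Yes

Head-to-head results (5 voters total):
B vs C: B wins 4–1.
B vs D: D wins 4–1.
B vs E: E wins 3–2.
C vs D: D wins 4–1.
C vs E: E wins 3–2.
D vs E: D wins 3–2.
D beats each rival — B (4–1), C (4–1), E (3–2) — so D is the Condorcet winner.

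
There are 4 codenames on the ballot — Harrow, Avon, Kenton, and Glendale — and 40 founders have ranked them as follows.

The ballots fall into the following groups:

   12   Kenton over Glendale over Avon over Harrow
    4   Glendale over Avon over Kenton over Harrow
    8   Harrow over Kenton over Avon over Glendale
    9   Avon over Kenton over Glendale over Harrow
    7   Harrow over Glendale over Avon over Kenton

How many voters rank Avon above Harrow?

25

Ballots ranking Avon above Harrow: 12+4+9 = 25.
Ballots ranking Harrow above Avon: 8+7 = 15.
So 25 of 40 voters prefer Avon to Harrow.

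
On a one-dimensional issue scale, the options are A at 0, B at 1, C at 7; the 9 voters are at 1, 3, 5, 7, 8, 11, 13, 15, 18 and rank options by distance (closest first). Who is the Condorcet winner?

With single-peaked preferences on a line, the Condorcet winner is the candidate closest to the median voter.
The median voter (position 8) is closest to C at 7.
Check: C vs B — voters closer to C: 7 of 9.

C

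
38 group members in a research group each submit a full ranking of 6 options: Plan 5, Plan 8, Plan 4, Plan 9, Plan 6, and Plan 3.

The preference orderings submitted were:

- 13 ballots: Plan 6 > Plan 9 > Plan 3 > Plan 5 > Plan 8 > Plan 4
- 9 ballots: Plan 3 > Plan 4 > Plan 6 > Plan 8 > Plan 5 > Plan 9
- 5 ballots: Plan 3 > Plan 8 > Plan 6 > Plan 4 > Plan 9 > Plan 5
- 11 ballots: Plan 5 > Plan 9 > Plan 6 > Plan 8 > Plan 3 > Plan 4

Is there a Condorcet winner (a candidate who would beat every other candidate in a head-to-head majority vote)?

Head-to-head results (38 voters total):
Plan 5 vs Plan 8: Plan 5 wins 24–14.
Plan 5 vs Plan 4: Plan 5 wins 24–14.
Plan 5 vs Plan 9: Plan 5 wins 20–18.
Plan 5 vs Plan 6: Plan 6 wins 27–11.
Plan 5 vs Plan 3: Plan 3 wins 27–11.
Plan 8 vs Plan 4: Plan 8 wins 29–9.
Plan 8 vs Plan 9: Plan 9 wins 24–14.
Plan 8 vs Plan 6: Plan 6 wins 33–5.
Plan 8 vs Plan 3: Plan 3 wins 27–11.
Plan 4 vs Plan 9: Plan 9 wins 24–14.
Plan 4 vs Plan 6: Plan 6 wins 29–9.
Plan 4 vs Plan 3: Plan 3 wins 38–0.
Plan 9 vs Plan 6: Plan 6 wins 27–11.
Plan 9 vs Plan 3: Plan 9 wins 24–14.
Plan 6 vs Plan 3: Plan 6 wins 24–14.
Plan 6 beats each rival — Plan 5 (27–11), Plan 8 (33–5), Plan 4 (29–9), Plan 9 (27–11), Plan 3 (24–14) — so Plan 6 is the Condorcet winner.

Yes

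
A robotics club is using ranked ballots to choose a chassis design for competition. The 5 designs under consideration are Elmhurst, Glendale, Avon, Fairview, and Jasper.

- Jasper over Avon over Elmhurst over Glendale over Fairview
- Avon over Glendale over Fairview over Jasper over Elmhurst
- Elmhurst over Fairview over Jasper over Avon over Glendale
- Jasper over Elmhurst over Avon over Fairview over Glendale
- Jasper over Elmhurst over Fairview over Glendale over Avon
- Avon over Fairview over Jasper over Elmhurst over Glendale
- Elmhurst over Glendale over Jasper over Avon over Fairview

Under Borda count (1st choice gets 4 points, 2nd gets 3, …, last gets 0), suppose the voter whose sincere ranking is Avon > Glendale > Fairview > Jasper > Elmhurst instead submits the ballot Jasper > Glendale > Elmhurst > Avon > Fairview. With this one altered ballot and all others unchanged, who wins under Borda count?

Jasper

Borda totals with the altered ballot: Elmhurst 19, Glendale 8, Avon 12, Fairview 9, Jasper 22.
The winner is unchanged: still Jasper.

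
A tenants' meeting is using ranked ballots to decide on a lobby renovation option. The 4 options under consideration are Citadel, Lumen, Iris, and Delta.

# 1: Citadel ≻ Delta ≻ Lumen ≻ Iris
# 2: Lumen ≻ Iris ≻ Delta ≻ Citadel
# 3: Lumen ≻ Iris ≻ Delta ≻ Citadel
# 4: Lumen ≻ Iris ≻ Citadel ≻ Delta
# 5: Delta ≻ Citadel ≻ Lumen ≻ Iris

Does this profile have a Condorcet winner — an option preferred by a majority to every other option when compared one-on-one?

Yes

Head-to-head results (5 voters total):
Citadel vs Lumen: Lumen wins 3–2.
Citadel vs Iris: Iris wins 3–2.
Citadel vs Delta: Delta wins 3–2.
Lumen vs Iris: Lumen wins 5–0.
Lumen vs Delta: Lumen wins 3–2.
Iris vs Delta: Iris wins 3–2.
Lumen beats each rival — Citadel (3–2), Iris (5–0), Delta (3–2) — so Lumen is the Condorcet winner.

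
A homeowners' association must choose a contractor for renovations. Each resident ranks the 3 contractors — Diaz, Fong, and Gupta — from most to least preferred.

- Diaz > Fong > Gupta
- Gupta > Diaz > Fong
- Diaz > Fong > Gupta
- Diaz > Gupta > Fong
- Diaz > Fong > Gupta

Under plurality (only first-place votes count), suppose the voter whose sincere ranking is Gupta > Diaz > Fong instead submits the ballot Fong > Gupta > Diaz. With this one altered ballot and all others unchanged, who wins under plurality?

Diaz

First-place totals with the altered ballot: Diaz 4, Fong 1, Gupta 0.
The winner is unchanged: still Diaz.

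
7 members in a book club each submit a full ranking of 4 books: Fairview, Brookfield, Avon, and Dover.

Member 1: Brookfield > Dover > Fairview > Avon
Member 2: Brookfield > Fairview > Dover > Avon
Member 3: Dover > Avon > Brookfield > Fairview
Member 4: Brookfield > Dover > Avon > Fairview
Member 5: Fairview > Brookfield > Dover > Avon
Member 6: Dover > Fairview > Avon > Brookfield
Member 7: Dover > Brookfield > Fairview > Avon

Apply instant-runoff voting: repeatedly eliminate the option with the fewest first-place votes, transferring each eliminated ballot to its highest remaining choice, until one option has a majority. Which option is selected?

Round 1: Brookfield 3, Dover 3, Fairview 1, Avon 0. Avon has the fewest and is eliminated.
Round 2: Brookfield 3, Dover 3, Fairview 1. Fairview has the fewest and is eliminated.
Round 3: Brookfield 4, Dover 3. Brookfield has a majority.

Brookfield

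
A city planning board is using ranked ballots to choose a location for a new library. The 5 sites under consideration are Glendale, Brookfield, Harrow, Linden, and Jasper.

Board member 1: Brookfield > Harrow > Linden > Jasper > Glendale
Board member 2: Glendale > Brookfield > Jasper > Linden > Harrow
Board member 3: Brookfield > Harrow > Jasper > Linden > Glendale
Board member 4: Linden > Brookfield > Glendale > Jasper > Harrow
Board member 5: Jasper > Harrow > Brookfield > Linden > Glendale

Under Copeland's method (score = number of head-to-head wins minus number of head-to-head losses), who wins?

Pairwise results:
  Glendale vs Brookfield: Brookfield wins 4–1.
  Glendale vs Harrow: Harrow wins 3–2.
  Glendale vs Linden: Linden wins 4–1.
  Glendale vs Jasper: Jasper wins 3–2.
  Brookfield vs Harrow: Brookfield wins 4–1.
  Brookfield vs Linden: Brookfield wins 4–1.
  Brookfield vs Jasper: Brookfield wins 4–1.
  Harrow vs Linden: Harrow wins 3–2.
  Harrow vs Jasper: Jasper wins 3–2.
  Linden vs Jasper: Jasper wins 3–2.
Copeland scores (wins − losses):
  Glendale: 0 − 4 = -4
  Brookfield: 4 − 0 = 4
  Harrow: 2 − 2 = 0
  Linden: 1 − 3 = -2
  Jasper: 3 − 1 = 2
Brookfield has the best Copeland score.

Brookfield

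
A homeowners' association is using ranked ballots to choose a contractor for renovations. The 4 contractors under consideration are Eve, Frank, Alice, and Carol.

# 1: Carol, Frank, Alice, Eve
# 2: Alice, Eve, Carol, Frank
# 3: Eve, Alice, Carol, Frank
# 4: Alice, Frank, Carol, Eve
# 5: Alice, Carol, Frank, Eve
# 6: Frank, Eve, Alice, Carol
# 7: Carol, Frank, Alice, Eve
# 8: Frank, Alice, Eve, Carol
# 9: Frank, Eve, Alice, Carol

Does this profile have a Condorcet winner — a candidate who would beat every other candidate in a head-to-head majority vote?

Head-to-head results (9 voters total):
Eve vs Frank: Frank wins 7–2.
Eve vs Alice: Alice wins 6–3.
Eve vs Carol: Eve wins 5–4.
Frank vs Alice: Frank wins 5–4.
Frank vs Carol: Carol wins 5–4.
Alice vs Carol: Alice wins 7–2.
No candidate beats all others: Eve beats Carol beats Frank beats Eve, a majority cycle.

No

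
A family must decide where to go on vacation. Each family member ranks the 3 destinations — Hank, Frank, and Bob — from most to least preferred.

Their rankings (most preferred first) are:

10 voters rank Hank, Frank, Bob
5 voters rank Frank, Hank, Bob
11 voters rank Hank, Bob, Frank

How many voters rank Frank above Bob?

15

Ballots ranking Frank above Bob: 10+5 = 15.
Ballots ranking Bob above Frank: 11.
So 15 of 26 voters prefer Frank to Bob.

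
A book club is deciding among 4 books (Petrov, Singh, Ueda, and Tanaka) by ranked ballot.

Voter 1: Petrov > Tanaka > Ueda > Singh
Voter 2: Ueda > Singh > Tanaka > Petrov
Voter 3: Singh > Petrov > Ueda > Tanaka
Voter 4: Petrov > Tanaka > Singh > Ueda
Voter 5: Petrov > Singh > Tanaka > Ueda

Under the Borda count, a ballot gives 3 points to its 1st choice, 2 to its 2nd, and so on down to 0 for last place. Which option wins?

Borda scores:
  Petrov: 3 + 0 + 2 + 3 + 3 = 11
  Singh: 0 + 2 + 3 + 1 + 2 = 8
  Ueda: 1 + 3 + 1 + 0 + 0 = 5
  Tanaka: 2 + 1 + 0 + 2 + 1 = 6
Petrov has the highest total.

Petrov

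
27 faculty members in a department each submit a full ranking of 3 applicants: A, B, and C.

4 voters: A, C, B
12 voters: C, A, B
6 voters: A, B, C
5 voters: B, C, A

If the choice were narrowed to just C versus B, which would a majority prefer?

Ballots ranking C above B: 4+12 = 16.
Ballots ranking B above C: 6+5 = 11.
C wins the head-to-head, 16–11.

C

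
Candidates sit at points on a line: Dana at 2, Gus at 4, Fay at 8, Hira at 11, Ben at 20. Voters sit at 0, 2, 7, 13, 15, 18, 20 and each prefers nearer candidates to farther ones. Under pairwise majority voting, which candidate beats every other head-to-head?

With single-peaked preferences on a line, the Condorcet winner is the candidate closest to the median voter.
The median voter (position 13) is closest to Hira at 11.
Check: Hira vs Fay — voters closer to Hira: 4 of 7.

Hira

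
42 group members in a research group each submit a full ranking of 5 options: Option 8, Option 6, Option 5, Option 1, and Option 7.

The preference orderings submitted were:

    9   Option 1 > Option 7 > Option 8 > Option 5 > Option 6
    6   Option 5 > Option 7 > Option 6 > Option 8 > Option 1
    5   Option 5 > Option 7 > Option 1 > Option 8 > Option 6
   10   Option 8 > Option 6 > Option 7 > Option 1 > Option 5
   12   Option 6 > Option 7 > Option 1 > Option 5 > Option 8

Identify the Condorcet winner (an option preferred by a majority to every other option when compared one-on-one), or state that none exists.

There is no Condorcet winner

Head-to-head results (42 voters total):
Option 8 vs Option 6: Option 8 wins 24–18.
Option 8 vs Option 5: Option 5 wins 23–19.
Option 8 vs Option 1: Option 1 wins 26–16.
Option 8 vs Option 7: Option 7 wins 32–10.
Option 6 vs Option 5: Option 6 wins 22–20.
Option 6 vs Option 1: Option 6 wins 28–14.
Option 6 vs Option 7: Option 6 wins 22–20.
Option 5 vs Option 1: Option 1 wins 31–11.
Option 5 vs Option 7: Option 7 wins 31–11.
Option 1 vs Option 7: Option 7 wins 33–9.
No candidate beats all others: Option 8 beats Option 6 beats Option 5 beats Option 8, a majority cycle.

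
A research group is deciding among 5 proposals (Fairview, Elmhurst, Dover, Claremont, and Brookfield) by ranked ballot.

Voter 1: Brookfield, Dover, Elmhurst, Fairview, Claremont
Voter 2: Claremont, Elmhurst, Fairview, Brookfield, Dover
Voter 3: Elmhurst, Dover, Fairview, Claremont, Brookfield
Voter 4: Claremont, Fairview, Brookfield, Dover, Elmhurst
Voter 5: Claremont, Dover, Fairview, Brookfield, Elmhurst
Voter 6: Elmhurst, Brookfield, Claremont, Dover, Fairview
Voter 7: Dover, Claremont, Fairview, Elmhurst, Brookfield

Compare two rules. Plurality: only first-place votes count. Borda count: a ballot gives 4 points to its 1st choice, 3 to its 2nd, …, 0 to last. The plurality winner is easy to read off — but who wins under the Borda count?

Claremont

Plurality first-place counts: Fairview 0, Elmhurst 2, Dover 1, Claremont 3, Brookfield 1 → Claremont.
Borda totals: Fairview 12, Elmhurst 14, Dover 15, Claremont 18, Brookfield 11 → Claremont.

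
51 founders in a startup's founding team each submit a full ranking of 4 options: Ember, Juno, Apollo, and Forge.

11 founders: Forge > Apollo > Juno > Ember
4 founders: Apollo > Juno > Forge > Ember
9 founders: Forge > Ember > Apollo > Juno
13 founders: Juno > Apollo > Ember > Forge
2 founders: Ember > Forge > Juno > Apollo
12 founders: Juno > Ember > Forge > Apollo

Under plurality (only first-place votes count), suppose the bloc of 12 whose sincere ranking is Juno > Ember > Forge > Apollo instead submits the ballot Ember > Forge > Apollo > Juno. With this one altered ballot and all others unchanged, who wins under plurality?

First-place totals with the altered ballot: Ember 14, Juno 13, Apollo 4, Forge 20.
The switch changes the winner from Juno to Forge.

Forge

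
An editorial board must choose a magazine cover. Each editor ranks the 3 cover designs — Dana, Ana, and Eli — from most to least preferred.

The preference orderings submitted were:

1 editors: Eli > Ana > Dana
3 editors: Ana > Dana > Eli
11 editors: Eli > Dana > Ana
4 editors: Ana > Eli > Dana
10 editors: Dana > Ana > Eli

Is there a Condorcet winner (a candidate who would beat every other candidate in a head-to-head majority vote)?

No

Head-to-head results (29 voters total):
Dana vs Ana: Dana wins 21–8.
Dana vs Eli: Eli wins 16–13.
Ana vs Eli: Ana wins 17–12.
No candidate beats all others: Dana beats Ana beats Eli beats Dana, a majority cycle.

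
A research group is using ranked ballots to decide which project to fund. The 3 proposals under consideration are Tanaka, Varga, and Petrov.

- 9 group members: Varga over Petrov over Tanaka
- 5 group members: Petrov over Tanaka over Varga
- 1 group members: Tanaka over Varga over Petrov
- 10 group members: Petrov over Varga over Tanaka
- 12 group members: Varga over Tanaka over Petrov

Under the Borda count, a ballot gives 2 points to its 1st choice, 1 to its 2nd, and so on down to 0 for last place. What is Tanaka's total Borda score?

Borda scores:
  Tanaka: 9·0 + 5·1 + 2 + 10·0 + 12·1 = 19
  Varga: 9·2 + 5·0 + 1 + 10·1 + 12·2 = 53
  Petrov: 9·1 + 5·2 + 0 + 10·2 + 12·0 = 39

19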